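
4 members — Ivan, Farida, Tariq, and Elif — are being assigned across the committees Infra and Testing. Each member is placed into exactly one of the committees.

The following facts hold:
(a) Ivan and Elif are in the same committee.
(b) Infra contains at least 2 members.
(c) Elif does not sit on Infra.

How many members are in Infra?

2

From (c): Elif ∉ Infra.
(a): Ivan matches Elif: Ivan ∉ Infra.
(b): only 2 candidates remain for Infra, so all are in.
Only one committee left: Ivan ∈ Testing.
Only one committee left: Elif ∈ Testing.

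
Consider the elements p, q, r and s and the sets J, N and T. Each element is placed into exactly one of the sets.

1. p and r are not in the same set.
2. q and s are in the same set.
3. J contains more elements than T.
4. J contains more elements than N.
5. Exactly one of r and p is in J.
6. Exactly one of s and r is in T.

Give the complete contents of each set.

J = {p, q, s}; N = {}; T = {r}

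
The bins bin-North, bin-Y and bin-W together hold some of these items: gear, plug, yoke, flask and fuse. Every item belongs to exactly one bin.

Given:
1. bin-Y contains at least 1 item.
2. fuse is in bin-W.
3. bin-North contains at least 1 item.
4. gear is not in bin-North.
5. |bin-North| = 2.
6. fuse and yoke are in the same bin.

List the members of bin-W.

From (2): fuse ∈ bin-W.
From (4): gear ∉ bin-North.
(6): yoke matches fuse: yoke ∉ bin-North.
(6): yoke matches fuse: yoke ∉ bin-Y.
(6): yoke matches fuse: yoke ∈ bin-W.
(5): only 2 candidates remain for bin-North, so all are in.
(1): only 1 candidates remain for bin-Y, so all are in.

bin-W = {fuse, yoke}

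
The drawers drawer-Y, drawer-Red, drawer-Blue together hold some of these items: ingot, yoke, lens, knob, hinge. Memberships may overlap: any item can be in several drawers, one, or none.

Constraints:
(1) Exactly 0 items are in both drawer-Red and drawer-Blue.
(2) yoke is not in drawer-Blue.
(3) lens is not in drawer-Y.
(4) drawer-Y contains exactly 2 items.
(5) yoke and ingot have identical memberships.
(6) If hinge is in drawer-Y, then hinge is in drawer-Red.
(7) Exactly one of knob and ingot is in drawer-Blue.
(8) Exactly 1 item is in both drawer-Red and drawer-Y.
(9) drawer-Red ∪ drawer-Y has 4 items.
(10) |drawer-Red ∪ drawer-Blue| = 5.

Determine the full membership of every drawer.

drawer-Y = {hinge, knob}; drawer-Red = {hinge, ingot, yoke}; drawer-Blue = {knob, lens}

From (2): yoke ∉ drawer-Blue.
From (3): lens ∉ drawer-Y.
(5): ingot matches yoke: ingot ∉ drawer-Blue.
(7) (exactly one): knob ∈ drawer-Blue.
Suppose ingot ∈ drawer-Y: no assignment then satisfies all the clues, so ingot ∉ drawer-Y.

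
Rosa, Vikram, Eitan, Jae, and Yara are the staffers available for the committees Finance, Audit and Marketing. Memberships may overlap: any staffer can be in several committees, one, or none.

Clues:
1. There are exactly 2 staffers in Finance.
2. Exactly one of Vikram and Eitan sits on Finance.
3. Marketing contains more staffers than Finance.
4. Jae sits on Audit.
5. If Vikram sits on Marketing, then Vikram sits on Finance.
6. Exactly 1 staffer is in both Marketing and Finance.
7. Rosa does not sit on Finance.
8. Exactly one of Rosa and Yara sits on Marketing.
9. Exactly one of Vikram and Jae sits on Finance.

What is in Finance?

From (4): Jae ∈ Audit.
From (7): Rosa ∉ Finance.
Suppose Vikram ∉ Finance: no assignment then satisfies all the clues, so Vikram ∈ Finance.

Finance = {Vikram, Yara}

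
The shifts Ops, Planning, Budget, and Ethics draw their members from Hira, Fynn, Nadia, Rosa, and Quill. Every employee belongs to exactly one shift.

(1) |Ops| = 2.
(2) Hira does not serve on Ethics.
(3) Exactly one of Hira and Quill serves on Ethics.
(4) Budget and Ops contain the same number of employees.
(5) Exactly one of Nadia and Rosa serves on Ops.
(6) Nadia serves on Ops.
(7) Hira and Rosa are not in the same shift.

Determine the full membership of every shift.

Ops = {Hira, Nadia}; Planning = {}; Budget = {Fynn, Rosa}; Ethics = {Quill}

From (2): Hira ∉ Ethics.
From (6): Nadia ∈ Ops.
(3) (exactly one): Quill ∈ Ethics.
(5) (exactly one): Rosa ∉ Ops.
Suppose Hira ∉ Ops: no assignment then satisfies all the clues, so Hira ∈ Ops.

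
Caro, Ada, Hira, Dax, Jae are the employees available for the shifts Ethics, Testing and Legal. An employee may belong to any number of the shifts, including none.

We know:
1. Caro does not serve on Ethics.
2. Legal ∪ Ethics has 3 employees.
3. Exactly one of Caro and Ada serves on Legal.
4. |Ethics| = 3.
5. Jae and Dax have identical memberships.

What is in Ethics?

Ethics = {Ada, Dax, Jae}

From (1): Caro ∉ Ethics.
Suppose Ada ∉ Ethics: no assignment then satisfies all the clues, so Ada ∈ Ethics.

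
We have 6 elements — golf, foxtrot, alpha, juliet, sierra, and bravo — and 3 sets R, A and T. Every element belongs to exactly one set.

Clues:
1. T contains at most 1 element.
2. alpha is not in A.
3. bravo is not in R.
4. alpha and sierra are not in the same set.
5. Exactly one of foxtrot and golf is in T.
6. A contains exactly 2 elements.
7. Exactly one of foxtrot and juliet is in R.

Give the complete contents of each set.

R = {alpha, golf, juliet}; A = {bravo, sierra}; T = {foxtrot}

From (2): alpha ∉ A.
From (3): bravo ∉ R.
Suppose golf ∉ R: no assignment then satisfies all the clues, so golf ∈ R.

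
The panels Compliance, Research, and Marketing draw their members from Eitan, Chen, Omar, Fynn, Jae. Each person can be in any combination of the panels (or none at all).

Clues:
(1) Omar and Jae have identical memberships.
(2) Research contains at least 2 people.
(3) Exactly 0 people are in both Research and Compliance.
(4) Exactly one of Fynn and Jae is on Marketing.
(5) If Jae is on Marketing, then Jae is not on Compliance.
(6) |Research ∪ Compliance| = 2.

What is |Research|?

2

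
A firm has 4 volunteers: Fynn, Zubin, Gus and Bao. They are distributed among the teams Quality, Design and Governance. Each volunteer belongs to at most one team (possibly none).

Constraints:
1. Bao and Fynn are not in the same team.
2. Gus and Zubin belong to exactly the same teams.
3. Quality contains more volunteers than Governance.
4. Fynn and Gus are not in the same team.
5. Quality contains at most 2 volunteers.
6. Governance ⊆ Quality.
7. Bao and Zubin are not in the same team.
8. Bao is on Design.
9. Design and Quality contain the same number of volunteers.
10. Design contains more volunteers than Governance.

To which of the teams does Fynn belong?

Fynn: Quality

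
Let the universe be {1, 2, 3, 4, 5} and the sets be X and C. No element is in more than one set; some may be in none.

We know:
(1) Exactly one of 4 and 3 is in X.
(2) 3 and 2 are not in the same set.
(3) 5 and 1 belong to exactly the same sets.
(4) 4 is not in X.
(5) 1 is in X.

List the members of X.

From (4): 4 ∉ X.
From (5): 1 ∈ X.
(1) (exactly one): 3 ∈ X.
(2): 2 ∉ X.
(3): 5 matches 1: 5 ∈ X.

X = {1, 3, 5}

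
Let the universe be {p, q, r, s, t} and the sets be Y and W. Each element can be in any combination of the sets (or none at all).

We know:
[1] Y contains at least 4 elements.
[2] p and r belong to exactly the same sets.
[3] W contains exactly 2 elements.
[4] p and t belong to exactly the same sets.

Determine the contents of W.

W = {q, s}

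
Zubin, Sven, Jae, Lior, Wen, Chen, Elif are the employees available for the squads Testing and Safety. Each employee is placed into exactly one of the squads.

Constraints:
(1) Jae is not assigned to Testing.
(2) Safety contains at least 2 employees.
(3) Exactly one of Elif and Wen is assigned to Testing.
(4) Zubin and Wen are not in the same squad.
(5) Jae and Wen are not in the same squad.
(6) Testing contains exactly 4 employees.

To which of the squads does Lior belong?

Lior: Testing

From (1): Jae ∉ Testing.
Only one squad left: Jae ∈ Safety.
(5): Wen ∉ Safety.
Only one squad left: Wen ∈ Testing.
(3) (exactly one): Elif ∉ Testing.
(4): Zubin ∉ Testing.
(6): only 4 candidates remain for Testing, so all are in.
Only one squad left: Zubin ∈ Safety.
Only one squad left: Elif ∈ Safety.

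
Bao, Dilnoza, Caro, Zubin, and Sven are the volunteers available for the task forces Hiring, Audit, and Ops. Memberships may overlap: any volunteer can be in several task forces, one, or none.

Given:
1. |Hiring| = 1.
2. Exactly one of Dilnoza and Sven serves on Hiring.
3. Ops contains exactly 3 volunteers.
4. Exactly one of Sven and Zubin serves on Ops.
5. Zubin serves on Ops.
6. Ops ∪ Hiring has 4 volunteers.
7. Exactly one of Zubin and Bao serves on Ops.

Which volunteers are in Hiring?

Hiring = {Sven}

From (5): Zubin ∈ Ops.
(4) (exactly one): Sven ∉ Ops.
(7) (exactly one): Bao ∉ Ops.
(3): only 3 candidates remain for Ops, so all are in.
Suppose Bao ∈ Hiring: no assignment then satisfies all the clues, so Bao ∉ Hiring.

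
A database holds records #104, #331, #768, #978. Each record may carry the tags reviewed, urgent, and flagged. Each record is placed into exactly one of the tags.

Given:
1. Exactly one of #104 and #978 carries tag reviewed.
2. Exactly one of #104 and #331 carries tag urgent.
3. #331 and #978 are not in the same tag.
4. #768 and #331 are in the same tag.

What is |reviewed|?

1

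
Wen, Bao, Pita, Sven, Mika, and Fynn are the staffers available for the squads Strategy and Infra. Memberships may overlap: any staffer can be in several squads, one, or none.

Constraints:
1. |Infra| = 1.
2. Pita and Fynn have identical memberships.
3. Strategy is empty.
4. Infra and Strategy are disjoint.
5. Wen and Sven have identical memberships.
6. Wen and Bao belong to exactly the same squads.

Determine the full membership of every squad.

Strategy = {}; Infra = {Mika}

(3): Strategy already has 0, so the rest are out.
Suppose Wen ∈ Infra: no assignment then satisfies all the clues, so Wen ∉ Infra.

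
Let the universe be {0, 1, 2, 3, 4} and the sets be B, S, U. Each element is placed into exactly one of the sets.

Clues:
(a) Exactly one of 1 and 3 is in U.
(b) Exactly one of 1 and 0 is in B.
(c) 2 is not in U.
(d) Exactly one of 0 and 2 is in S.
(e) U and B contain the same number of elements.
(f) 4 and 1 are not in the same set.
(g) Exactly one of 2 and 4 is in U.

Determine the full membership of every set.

B = {1, 2}; S = {0}; U = {3, 4}

From (c): 2 ∉ U.
(g) (exactly one): 4 ∈ U.
(f): 1 ∉ U.
(a) (exactly one): 3 ∈ U.
Suppose 0 ∈ B: no assignment then satisfies all the clues, so 0 ∉ B.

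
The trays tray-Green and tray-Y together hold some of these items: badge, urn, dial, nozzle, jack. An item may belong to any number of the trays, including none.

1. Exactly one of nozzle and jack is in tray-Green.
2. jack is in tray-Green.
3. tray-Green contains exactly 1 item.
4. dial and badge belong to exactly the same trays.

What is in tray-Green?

tray-Green = {jack}

From (2): jack ∈ tray-Green.
(1) (exactly one): nozzle ∉ tray-Green.
(3): tray-Green already has 1, so the rest are out.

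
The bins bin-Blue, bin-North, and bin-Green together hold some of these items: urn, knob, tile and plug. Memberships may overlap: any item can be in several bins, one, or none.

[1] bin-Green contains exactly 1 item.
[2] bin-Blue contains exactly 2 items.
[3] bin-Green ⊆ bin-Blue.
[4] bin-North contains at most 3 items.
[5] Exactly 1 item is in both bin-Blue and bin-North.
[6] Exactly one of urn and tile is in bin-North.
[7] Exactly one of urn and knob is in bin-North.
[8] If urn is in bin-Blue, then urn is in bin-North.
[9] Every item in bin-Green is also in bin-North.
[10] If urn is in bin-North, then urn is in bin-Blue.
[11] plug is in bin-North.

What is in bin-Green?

bin-Green = {urn}

From (11): plug ∈ bin-North.
Suppose urn ∉ bin-Green: no assignment then satisfies all the clues, so urn ∈ bin-Green.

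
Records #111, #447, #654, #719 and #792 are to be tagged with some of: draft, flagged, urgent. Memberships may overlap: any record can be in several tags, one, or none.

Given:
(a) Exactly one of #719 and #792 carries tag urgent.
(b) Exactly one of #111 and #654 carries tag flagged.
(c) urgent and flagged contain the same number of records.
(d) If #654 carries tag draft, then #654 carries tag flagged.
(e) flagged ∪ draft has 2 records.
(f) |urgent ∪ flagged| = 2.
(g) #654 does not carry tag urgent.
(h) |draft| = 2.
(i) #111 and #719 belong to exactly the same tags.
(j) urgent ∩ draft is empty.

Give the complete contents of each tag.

draft = {#447, #654}; flagged = {#654}; urgent = {#792}

From (g): #654 ∉ urgent.
Suppose #111 ∈ draft: no assignment then satisfies all the clues, so #111 ∉ draft.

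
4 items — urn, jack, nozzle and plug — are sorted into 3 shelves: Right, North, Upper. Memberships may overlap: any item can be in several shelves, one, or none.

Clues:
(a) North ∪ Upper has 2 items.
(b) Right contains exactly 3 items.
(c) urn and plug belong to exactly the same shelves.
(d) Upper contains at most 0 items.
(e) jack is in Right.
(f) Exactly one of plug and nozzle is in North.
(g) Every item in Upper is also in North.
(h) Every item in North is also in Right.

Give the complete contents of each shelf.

Right = {jack, plug, urn}; North = {plug, urn}; Upper = {}

From (e): jack ∈ Right.
(d): Upper already has 0, so the rest are out.
Suppose urn ∉ Right: no assignment then satisfies all the clues, so urn ∈ Right.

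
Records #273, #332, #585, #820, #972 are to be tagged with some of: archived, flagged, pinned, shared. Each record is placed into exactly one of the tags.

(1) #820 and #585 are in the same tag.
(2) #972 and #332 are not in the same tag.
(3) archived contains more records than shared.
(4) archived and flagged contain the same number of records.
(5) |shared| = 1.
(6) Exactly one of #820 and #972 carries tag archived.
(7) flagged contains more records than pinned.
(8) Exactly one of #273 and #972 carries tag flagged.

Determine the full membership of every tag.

archived = {#585, #820}; flagged = {#273, #332}; pinned = {}; shared = {#972}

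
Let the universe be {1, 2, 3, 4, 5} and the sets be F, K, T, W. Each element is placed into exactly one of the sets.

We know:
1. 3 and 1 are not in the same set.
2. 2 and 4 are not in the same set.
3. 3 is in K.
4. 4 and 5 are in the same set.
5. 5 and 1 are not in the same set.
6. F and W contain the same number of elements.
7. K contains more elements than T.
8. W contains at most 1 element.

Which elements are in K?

From (3): 3 ∈ K.
(1): 1 ∉ K.
Suppose 2 ∈ K: no assignment then satisfies all the clues, so 2 ∉ K.

K = {3, 4, 5}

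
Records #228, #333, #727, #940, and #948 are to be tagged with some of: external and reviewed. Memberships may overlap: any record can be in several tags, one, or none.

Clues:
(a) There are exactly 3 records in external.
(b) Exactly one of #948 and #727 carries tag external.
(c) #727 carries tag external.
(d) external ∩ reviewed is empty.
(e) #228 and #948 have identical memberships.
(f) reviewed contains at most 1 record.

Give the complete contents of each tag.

external = {#333, #727, #940}; reviewed = {}

From (c): #727 ∈ external.
(b) (exactly one): #948 ∉ external.
(d) (disjoint): #727 ∉ reviewed.
(e): #228 matches #948: #228 ∉ external.
(a): only 3 candidates remain for external, so all are in.
(d) (disjoint): #333 ∉ reviewed.
(d) (disjoint): #940 ∉ reviewed.
Suppose #228 ∈ reviewed: no assignment then satisfies all the clues, so #228 ∉ reviewed.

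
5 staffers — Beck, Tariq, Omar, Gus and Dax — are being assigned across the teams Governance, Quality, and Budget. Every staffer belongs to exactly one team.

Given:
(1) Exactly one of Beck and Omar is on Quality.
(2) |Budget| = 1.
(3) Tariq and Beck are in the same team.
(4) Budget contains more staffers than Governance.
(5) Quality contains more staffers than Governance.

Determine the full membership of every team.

Governance = {}; Quality = {Beck, Dax, Gus, Tariq}; Budget = {Omar}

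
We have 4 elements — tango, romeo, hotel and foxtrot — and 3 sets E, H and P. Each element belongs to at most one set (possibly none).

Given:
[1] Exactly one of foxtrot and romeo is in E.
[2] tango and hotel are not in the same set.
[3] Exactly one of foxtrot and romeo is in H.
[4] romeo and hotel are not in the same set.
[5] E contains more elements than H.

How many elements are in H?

1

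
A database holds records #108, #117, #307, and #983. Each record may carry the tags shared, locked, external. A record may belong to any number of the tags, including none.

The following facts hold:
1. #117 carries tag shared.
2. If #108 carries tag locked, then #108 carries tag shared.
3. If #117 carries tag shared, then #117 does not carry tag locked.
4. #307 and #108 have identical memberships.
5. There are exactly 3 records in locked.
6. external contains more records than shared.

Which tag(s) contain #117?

#117: external, shared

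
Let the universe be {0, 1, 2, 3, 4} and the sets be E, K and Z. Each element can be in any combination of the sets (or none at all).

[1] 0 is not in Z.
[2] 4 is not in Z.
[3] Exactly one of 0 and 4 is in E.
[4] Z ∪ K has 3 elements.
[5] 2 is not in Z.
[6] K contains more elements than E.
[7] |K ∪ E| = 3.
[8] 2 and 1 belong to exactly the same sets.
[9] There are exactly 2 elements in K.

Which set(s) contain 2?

2: K

From (1): 0 ∉ Z.
From (2): 4 ∉ Z.
From (5): 2 ∉ Z.
(8): 1 matches 2: 1 ∉ Z.
Suppose 2 ∈ E: no assignment then satisfies all the clues, so 2 ∉ E.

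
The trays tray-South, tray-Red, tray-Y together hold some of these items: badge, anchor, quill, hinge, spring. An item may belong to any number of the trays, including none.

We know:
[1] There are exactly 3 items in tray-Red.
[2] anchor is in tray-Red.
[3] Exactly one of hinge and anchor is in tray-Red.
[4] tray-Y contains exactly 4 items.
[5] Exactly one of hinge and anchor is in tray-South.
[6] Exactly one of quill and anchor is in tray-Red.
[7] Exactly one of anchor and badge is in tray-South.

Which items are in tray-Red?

tray-Red = {anchor, badge, spring}

From (2): anchor ∈ tray-Red.
(3) (exactly one): hinge ∉ tray-Red.
(6) (exactly one): quill ∉ tray-Red.
(1): only 3 candidates remain for tray-Red, so all are in.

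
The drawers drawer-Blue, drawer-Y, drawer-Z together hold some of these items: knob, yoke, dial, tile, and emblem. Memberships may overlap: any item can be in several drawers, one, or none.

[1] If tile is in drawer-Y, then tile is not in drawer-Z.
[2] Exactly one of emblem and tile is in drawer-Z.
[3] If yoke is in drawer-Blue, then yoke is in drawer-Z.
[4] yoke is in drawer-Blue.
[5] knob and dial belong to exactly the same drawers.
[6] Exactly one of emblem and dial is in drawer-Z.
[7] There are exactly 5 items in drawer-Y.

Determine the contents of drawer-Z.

drawer-Z = {emblem, yoke}

From (4): yoke ∈ drawer-Blue.
(3): yoke ∈ drawer-Z.
(7): only 5 candidates remain for drawer-Y, so all are in.
(1): tile ∉ drawer-Z.
(2) (exactly one): emblem ∈ drawer-Z.
(6) (exactly one): dial ∉ drawer-Z.
(5): knob matches dial: knob ∉ drawer-Z.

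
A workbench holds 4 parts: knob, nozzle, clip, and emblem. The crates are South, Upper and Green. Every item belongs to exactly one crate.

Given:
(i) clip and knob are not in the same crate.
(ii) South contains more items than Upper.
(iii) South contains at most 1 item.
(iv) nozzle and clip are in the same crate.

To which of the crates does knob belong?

knob: South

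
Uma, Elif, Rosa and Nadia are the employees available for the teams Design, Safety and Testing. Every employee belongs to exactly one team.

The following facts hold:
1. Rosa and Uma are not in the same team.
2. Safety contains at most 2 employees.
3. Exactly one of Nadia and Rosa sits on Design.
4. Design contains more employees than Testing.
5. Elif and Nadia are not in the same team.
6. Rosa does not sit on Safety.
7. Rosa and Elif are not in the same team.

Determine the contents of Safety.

Safety = {Elif}

From (6): Rosa ∉ Safety.
Suppose Uma ∈ Safety: no assignment then satisfies all the clues, so Uma ∉ Safety.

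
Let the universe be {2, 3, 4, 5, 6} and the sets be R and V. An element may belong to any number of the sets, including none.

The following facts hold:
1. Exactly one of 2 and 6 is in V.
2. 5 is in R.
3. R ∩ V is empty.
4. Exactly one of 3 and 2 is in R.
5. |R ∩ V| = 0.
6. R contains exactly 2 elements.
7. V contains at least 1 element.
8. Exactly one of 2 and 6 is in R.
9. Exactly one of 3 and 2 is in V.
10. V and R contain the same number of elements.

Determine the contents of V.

V = {3, 6}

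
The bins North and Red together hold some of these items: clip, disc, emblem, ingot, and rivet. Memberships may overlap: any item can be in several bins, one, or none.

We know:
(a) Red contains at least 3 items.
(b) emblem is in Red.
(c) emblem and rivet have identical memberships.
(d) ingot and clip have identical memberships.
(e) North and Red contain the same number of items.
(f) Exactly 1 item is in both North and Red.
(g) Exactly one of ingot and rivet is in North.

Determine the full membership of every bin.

North = {clip, disc, ingot}; Red = {disc, emblem, rivet}

From (b): emblem ∈ Red.
(c): rivet matches emblem: rivet ∈ Red.
Suppose clip ∉ North: no assignment then satisfies all the clues, so clip ∈ North.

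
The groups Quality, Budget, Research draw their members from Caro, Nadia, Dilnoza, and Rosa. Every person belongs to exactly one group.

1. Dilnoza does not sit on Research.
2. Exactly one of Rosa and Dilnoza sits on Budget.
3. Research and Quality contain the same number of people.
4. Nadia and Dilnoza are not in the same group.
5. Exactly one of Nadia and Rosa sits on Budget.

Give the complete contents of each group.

Quality = {Dilnoza}; Budget = {Caro, Rosa}; Research = {Nadia}

From (1): Dilnoza ∉ Research.
Suppose Caro ∈ Quality: no assignment then satisfies all the clues, so Caro ∉ Quality.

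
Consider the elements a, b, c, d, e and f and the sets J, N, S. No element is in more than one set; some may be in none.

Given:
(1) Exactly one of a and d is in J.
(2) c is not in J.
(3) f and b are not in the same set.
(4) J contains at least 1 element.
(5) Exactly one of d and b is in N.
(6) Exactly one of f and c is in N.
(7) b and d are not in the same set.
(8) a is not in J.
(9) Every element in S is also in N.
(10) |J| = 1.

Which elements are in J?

J = {d}

From (2): c ∉ J.
From (8): a ∉ J.
(1) (exactly one): d ∈ J.
(5) (exactly one): b ∈ N.
(10): J already has 1, so the rest are out.
(3): f ∉ N.
(6) (exactly one): c ∈ N.
(9) contrapositive: f ∉ S.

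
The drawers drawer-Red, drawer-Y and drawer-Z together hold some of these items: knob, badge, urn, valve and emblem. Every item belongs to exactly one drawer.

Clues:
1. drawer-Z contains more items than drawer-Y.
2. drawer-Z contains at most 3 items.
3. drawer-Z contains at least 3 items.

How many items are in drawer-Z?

3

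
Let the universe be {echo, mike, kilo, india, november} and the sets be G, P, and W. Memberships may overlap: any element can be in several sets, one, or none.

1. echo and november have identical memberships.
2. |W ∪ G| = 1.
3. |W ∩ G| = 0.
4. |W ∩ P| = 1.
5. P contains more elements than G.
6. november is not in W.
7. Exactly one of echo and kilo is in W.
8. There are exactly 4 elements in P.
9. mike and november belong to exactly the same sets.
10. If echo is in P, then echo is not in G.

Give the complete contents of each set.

G = {}; P = {echo, kilo, mike, november}; W = {kilo}

From (6): november ∉ W.
(1): echo matches november: echo ∉ W.
(7) (exactly one): kilo ∈ W.
(9): mike matches november: mike ∉ W.
Suppose echo ∈ G: no assignment then satisfies all the clues, so echo ∉ G.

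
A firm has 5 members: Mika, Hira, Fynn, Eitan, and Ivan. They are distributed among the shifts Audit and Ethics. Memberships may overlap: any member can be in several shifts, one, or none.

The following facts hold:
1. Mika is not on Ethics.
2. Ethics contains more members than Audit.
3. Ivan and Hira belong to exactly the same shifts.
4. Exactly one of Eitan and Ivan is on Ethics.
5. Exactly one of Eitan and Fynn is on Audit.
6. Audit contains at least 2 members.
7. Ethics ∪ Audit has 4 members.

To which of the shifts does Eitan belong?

From (1): Mika ∉ Ethics.
Suppose Eitan ∈ Audit: no assignment then satisfies all the clues, so Eitan ∉ Audit.

Eitan: none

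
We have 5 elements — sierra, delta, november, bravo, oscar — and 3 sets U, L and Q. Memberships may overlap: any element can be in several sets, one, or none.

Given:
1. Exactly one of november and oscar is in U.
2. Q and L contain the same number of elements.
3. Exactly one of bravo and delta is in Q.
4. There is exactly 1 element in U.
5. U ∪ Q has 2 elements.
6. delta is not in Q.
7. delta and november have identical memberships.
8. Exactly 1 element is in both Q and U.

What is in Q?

Q = {bravo, oscar}

From (6): delta ∉ Q.
(3) (exactly one): bravo ∈ Q.
(7): november matches delta: november ∉ Q.
Suppose sierra ∈ Q: no assignment then satisfies all the clues, so sierra ∉ Q.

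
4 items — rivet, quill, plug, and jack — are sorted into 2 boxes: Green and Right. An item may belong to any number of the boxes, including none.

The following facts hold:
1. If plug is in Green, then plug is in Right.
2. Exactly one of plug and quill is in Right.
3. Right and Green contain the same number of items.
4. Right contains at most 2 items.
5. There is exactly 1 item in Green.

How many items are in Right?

1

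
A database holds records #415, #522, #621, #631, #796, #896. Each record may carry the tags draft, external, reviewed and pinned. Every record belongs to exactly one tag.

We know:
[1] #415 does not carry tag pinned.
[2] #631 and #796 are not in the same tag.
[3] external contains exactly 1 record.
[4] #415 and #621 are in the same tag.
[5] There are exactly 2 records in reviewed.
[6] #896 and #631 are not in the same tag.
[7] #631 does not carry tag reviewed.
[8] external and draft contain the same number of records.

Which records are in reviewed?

reviewed = {#415, #621}

From (1): #415 ∉ pinned.
From (7): #631 ∉ reviewed.
(4): #621 matches #415: #621 ∉ pinned.
Suppose #415 ∉ reviewed: no assignment then satisfies all the clues, so #415 ∈ reviewed.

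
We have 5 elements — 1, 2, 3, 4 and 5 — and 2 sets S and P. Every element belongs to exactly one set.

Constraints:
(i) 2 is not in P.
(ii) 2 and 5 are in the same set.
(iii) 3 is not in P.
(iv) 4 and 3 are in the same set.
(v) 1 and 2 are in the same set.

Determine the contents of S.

From (i): 2 ∉ P.
From (iii): 3 ∉ P.
(ii): 5 matches 2: 5 ∉ P.
(iv): 4 matches 3: 4 ∉ P.
(v): 1 matches 2: 1 ∉ P.
Only one set left: 1 ∈ S.
Only one set left: 2 ∈ S.
Only one set left: 3 ∈ S.
Only one set left: 4 ∈ S.
Only one set left: 5 ∈ S.

S = {1, 2, 3, 4, 5}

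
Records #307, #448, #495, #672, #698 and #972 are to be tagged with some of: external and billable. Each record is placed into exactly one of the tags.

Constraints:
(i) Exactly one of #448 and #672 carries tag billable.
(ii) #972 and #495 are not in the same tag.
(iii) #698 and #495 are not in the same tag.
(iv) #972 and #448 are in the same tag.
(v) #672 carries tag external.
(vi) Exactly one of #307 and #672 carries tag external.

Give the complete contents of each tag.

From (v): #672 ∈ external.
(i) (exactly one): #448 ∈ billable.
(iv): #972 matches #448: #972 ∉ external.
(iv): #972 matches #448: #972 ∈ billable.
(vi) (exactly one): #307 ∉ external.
Only one tag left: #307 ∈ billable.
(ii): #495 ∉ billable.
Only one tag left: #495 ∈ external.
(iii): #698 ∉ external.
Only one tag left: #698 ∈ billable.

external = {#495, #672}; billable = {#307, #448, #698, #972}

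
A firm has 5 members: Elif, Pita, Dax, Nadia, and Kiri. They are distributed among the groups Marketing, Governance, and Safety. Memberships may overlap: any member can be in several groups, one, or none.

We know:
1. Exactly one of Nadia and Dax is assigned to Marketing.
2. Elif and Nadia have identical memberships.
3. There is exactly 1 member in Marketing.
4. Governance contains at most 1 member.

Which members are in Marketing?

Marketing = {Dax}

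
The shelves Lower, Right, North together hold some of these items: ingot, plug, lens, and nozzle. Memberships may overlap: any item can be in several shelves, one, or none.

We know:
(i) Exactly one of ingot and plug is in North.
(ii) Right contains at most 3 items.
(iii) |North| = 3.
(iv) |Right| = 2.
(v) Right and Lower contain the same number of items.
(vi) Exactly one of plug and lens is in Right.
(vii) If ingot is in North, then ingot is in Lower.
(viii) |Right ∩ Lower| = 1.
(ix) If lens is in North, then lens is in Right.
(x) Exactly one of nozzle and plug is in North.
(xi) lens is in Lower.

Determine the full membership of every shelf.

Lower = {ingot, lens}; Right = {lens, nozzle}; North = {ingot, lens, nozzle}

From (xi): lens ∈ Lower.
Suppose ingot ∉ Lower: no assignment then satisfies all the clues, so ingot ∈ Lower.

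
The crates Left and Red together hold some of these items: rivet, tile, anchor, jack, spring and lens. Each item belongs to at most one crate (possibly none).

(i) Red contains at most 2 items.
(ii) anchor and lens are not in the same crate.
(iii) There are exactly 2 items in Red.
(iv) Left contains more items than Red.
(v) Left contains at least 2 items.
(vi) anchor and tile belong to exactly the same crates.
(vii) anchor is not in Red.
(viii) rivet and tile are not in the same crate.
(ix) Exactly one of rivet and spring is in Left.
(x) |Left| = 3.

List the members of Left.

Left = {anchor, spring, tile}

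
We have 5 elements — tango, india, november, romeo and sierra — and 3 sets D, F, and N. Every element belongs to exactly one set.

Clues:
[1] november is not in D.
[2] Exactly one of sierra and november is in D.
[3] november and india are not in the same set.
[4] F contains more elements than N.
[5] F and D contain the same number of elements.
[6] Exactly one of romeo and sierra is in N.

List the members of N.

N = {romeo}

From (1): november ∉ D.
(2) (exactly one): sierra ∈ D.
(6) (exactly one): romeo ∈ N.
Suppose tango ∈ N: no assignment then satisfies all the clues, so tango ∉ N.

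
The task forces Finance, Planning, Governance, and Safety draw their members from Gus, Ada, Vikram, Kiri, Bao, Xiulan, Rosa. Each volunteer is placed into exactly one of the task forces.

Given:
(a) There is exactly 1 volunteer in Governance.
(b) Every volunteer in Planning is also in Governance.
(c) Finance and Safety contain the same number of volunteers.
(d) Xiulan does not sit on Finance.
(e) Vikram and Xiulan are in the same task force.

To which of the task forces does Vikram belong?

Vikram: Safety

From (d): Xiulan ∉ Finance.
(e): Vikram matches Xiulan: Vikram ∉ Finance.
Suppose Vikram ∈ Planning: no assignment then satisfies all the clues, so Vikram ∉ Planning.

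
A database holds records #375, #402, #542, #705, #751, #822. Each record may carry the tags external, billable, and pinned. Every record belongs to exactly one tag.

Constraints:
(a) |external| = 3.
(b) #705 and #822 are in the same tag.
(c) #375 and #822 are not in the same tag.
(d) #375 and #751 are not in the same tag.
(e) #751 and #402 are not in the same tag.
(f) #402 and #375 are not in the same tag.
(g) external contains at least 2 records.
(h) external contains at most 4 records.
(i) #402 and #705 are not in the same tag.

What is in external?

external = {#705, #751, #822}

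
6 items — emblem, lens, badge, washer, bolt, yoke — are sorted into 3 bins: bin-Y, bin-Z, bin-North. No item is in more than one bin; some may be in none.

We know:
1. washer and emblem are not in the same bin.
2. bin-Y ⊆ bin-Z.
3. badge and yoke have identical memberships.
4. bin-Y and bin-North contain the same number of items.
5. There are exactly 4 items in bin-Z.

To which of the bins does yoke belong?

yoke: bin-Z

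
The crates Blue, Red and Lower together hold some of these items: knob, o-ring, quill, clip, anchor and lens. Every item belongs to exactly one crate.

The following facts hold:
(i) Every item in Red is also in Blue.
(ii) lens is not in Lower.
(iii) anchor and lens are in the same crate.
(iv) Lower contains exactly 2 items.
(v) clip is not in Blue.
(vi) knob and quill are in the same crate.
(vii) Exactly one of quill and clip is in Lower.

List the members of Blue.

Blue = {anchor, knob, lens, quill}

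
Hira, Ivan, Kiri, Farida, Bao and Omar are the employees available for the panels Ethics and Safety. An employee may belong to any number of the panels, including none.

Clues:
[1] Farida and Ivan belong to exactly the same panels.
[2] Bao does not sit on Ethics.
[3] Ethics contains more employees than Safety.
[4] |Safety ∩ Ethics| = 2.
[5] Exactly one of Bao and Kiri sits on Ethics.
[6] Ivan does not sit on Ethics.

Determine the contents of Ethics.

Ethics = {Hira, Kiri, Omar}

From (2): Bao ∉ Ethics.
From (6): Ivan ∉ Ethics.
(1): Farida matches Ivan: Farida ∉ Ethics.
(5) (exactly one): Kiri ∈ Ethics.
Suppose Hira ∉ Ethics: no assignment then satisfies all the clues, so Hira ∈ Ethics.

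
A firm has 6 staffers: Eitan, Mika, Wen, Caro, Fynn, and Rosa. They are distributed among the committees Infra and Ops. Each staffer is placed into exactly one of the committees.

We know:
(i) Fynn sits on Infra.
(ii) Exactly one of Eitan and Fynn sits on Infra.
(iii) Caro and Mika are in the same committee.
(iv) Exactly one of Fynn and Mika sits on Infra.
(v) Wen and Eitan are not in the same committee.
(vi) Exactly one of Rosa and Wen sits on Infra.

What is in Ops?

From (i): Fynn ∈ Infra.
(ii) (exactly one): Eitan ∉ Infra.
(iv) (exactly one): Mika ∉ Infra.
Only one committee left: Eitan ∈ Ops.
Only one committee left: Mika ∈ Ops.
(iii): Caro matches Mika: Caro ∉ Infra.
(iii): Caro matches Mika: Caro ∈ Ops.
(v): Wen ∉ Ops.
Only one committee left: Wen ∈ Infra.
(vi) (exactly one): Rosa ∉ Infra.
Only one committee left: Rosa ∈ Ops.

Ops = {Caro, Eitan, Mika, Rosa}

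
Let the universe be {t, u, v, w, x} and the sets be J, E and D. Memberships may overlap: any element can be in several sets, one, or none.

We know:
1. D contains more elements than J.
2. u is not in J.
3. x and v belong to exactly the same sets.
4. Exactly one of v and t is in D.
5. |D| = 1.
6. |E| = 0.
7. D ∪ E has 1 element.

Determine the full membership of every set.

J = {}; E = {}; D = {t}

From (2): u ∉ J.
(6): E already has 0, so the rest are out.
Suppose t ∈ J: no assignment then satisfies all the clues, so t ∉ J.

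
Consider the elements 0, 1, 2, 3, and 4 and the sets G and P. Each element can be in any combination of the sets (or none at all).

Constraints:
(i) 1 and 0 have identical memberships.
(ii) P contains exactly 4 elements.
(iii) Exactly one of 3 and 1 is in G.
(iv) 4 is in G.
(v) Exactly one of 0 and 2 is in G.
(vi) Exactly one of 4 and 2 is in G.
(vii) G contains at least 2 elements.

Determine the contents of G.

From (iv): 4 ∈ G.
(vi) (exactly one): 2 ∉ G.
(v) (exactly one): 0 ∈ G.
(i): 1 matches 0: 1 ∈ G.
(iii) (exactly one): 3 ∉ G.

G = {0, 1, 4}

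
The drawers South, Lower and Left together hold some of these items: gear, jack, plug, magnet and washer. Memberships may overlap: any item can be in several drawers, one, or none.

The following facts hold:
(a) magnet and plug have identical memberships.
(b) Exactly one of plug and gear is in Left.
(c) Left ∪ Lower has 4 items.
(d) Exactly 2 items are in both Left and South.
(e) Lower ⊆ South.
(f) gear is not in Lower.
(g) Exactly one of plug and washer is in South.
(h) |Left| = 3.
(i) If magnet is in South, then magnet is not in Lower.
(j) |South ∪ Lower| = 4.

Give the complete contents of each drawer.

South = {gear, jack, magnet, plug}; Lower = {jack}; Left = {magnet, plug, washer}

From (f): gear ∉ Lower.
Suppose gear ∉ South: no assignment then satisfies all the clues, so gear ∈ South.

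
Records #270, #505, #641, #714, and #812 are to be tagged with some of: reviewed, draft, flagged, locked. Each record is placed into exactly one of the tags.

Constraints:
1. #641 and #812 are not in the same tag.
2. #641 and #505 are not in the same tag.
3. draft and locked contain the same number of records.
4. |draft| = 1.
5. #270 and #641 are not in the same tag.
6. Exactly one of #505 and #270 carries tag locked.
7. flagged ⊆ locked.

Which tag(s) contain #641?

#641: draft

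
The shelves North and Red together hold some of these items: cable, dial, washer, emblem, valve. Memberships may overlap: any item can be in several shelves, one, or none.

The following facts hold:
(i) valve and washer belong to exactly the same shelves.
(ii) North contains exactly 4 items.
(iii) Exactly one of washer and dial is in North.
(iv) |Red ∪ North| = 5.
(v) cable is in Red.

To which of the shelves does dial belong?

dial: Red

From (v): cable ∈ Red.
Suppose dial ∈ North: no assignment then satisfies all the clues, so dial ∉ North.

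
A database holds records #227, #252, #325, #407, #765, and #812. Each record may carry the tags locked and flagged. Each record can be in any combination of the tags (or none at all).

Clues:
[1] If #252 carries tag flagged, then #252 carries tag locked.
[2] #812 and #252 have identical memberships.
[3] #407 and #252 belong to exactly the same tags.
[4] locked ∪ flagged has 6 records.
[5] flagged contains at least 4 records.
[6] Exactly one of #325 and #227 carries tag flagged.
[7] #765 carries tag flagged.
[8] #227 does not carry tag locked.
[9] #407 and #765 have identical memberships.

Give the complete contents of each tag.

From (7): #765 ∈ flagged.
From (8): #227 ∉ locked.
(9): #407 matches #765: #407 ∈ flagged.
(3): #252 matches #407: #252 ∈ flagged.
(1): #252 ∈ locked.
(2): #812 matches #252: #812 ∈ locked.
(2): #812 matches #252: #812 ∈ flagged.
(3): #407 matches #252: #407 ∈ locked.
(9): #765 matches #407: #765 ∈ locked.
Suppose #227 ∉ flagged: no assignment then satisfies all the clues, so #227 ∈ flagged.

locked = {#252, #325, #407, #765, #812}; flagged = {#227, #252, #407, #765, #812}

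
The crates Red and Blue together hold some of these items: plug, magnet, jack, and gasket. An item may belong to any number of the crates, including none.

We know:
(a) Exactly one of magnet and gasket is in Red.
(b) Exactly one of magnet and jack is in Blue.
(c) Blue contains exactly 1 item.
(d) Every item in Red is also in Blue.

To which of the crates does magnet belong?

magnet: Blue, Red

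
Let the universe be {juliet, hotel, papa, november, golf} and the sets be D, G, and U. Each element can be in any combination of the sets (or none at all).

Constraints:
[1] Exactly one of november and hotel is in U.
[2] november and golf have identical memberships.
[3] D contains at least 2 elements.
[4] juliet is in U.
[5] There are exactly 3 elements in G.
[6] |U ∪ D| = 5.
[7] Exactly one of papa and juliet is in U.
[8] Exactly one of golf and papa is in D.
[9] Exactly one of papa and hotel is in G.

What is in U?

U = {golf, juliet, november}

From (4): juliet ∈ U.
(7) (exactly one): papa ∉ U.
Suppose hotel ∈ U: no assignment then satisfies all the clues, so hotel ∉ U.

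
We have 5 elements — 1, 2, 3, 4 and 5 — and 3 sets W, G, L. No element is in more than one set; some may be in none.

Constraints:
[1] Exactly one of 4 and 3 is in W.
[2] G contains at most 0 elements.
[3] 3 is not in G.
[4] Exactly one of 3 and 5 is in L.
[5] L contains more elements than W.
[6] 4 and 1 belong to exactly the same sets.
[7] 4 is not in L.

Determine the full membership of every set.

W = {3}; G = {}; L = {2, 5}

From (3): 3 ∉ G.
From (7): 4 ∉ L.
(2): G already has 0, so the rest are out.
(6): 1 matches 4: 1 ∉ L.
Suppose 1 ∈ W: no assignment then satisfies all the clues, so 1 ∉ W.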